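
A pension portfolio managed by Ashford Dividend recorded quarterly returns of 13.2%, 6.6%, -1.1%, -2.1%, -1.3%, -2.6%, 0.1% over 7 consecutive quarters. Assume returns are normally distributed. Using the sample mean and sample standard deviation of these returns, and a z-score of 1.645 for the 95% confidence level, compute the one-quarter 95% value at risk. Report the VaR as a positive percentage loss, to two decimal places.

7.87

Mean return r̄ = 12.80 / 7 = 1.8286%
Σ(r − r̄)² = 208.4743; sample σ = √(208.4743/6) = 5.8945%
VaR = −(r̄ − z·σ) = −(1.8286 − 1.645 × 5.8945) = −(-7.8679) = 7.8679%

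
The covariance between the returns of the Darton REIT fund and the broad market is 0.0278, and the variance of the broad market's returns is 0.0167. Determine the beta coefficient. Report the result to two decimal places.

1.66

β = Cov(Rp, Rm) / Var(Rm) = 0.0278 / 0.0167 = 1.6647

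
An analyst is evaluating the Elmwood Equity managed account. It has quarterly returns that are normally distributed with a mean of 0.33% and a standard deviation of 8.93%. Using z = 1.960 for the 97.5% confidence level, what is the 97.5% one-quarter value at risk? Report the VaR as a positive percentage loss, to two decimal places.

VaR (as % loss) = −(μ − z·σ) = −(0.33% − 1.960 × 8.93%) = −(-17.1728%) = 17.1728%

17.17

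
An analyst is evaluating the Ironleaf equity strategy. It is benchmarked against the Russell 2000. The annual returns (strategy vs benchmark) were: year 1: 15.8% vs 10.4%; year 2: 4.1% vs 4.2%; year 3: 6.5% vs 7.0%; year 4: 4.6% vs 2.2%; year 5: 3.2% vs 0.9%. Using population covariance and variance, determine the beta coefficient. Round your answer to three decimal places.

1.217

r̄p = 6.8400%,  r̄m = 4.9400%
Cov = Σ(rp − r̄p)(rm − r̄m) / 5 = 14.2184
Var(rm) = Σ(rm − r̄m)² / 5 = 11.6864
β = Cov / Var = 14.2184 / 11.6864 = 1.2167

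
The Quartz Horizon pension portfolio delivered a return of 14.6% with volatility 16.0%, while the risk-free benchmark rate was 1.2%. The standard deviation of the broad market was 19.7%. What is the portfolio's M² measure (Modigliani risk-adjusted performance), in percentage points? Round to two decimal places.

17.70

Sharpe = (Rp − Rf) / σp = (14.6% − 1.2%) / 16.0% = 0.8375
M² = Rf + Sharpe × σm = 1.2% + 0.8375 × 19.7% = 17.6988%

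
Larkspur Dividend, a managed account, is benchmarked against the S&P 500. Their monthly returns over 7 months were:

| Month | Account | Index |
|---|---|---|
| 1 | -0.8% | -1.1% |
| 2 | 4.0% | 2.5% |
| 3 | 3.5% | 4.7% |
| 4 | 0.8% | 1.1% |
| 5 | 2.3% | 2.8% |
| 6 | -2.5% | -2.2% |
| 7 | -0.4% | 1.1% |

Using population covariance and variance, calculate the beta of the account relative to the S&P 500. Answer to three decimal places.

0.928

r̄p = 0.9857%,  r̄m = 1.2714%
Cov = Σ(rp − r̄p)(rm − r̄m) / 7 = 4.4196
Var(rm) = Σ(rm − r̄m)² / 7 = 4.7620
β = Cov / Var = 4.4196 / 4.7620 = 0.9281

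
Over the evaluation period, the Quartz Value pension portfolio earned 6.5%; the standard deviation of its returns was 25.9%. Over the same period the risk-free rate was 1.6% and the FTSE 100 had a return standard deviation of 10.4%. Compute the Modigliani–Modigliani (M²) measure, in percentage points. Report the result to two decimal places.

3.57

Sharpe = (Rp − Rf) / σp = (6.5% − 1.6%) / 25.9% = 0.1892
M² = Rf + Sharpe × σm = 1.6% + 0.1892 × 10.4% = 3.5677%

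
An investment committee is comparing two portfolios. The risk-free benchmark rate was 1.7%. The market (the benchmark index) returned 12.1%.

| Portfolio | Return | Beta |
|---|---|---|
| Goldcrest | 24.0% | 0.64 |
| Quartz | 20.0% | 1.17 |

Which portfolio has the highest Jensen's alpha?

Goldcrest: α = 24.0% − [1.7% + 0.64 × (12.1% − 1.7%)] = 15.644
Quartz: α = 20.0% − [1.7% + 1.17 × (12.1% − 1.7%)] = 6.132
Highest: Goldcrest (15.644).

Goldcrest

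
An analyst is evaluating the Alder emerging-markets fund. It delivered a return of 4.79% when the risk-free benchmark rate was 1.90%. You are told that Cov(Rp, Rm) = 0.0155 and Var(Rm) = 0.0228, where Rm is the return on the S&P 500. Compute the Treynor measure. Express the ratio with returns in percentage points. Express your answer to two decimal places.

4.25

β = Cov / Var = 0.0155 / 0.0228 = 0.6798
Treynor = (Rp − Rf) / β = (4.79% − 1.90%) / 0.6798 = 2.89 / 0.6798 = 4.2513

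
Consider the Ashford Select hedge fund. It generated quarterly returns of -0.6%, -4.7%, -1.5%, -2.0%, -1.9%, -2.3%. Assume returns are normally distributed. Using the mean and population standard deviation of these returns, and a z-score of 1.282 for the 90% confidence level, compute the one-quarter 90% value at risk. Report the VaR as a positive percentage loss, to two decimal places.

3.77

Mean return r̄ = -13.00 / 6 = -2.1667%
Population σ = √[Σ(r − r̄)² / 6] = √[9.4333 / 6] = √1.5722 = 1.2539%
VaR = −(r̄ − z·σ) = −(-2.1667 − 1.282 × 1.2539) = −(-3.7742) = 3.7742%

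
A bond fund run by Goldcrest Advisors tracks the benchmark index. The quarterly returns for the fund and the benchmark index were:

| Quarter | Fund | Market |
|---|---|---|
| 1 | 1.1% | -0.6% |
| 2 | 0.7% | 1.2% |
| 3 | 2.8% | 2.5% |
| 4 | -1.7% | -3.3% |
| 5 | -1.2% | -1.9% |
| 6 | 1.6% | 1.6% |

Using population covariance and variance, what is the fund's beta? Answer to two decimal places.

0.71

r̄p = 0.5500%,  r̄m = -0.0833%
Cov = Σ(rp − r̄p)(rm − r̄m) / 6 = 2.9842
Var(rm) = Σ(rm − r̄m)² / 6 = 4.1781
β = Cov / Var = 2.9842 / 4.1781 = 0.7142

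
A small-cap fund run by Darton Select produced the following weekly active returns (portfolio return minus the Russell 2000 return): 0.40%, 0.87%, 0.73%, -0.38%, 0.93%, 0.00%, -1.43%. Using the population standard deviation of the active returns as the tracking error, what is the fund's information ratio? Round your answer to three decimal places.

μ = (0.4 + 0.87 + 0.73 − 0.38 + 0.93 + 0 − 1.43) / 7 = 0.1600%
Σ(r − μ)² = (0.4 − 0.1600)² + (0.87 − 0.1600)² + … = 4.3248
σ = √[4.3248 / 7] = 0.7860%
IR = μ / tracking error = 0.1600 / 0.7860 = 0.2036

0.204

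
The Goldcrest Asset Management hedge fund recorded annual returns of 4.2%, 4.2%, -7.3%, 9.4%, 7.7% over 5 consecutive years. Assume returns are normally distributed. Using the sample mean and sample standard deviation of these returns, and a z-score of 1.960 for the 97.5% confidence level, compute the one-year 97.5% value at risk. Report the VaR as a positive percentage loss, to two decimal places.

Mean return r̄ = 18.20 / 5 = 3.6400%
Σ(r − r̄)² = (4.2 − 3.6400)² + (4.2 − 3.6400)² + … = 169.9720
sample σ = √(169.9720 / 4) = √42.4930 = 6.5187%
VaR = −(r̄ − z·σ) = −(3.6400 − 1.960 × 6.5187) = −(-9.1367) = 9.1367%

9.14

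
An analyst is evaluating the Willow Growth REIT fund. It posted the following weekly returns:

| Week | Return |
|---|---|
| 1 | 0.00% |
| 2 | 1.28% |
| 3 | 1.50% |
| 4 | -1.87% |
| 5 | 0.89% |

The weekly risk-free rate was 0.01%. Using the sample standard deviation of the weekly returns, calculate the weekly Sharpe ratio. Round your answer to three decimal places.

Mean return r̄ = 1.800 / 5 = 0.3600%
Σ(r − r̄)² = (0 − 0.3600)² + (1.28 − 0.3600)² + (1.5 − 0.3600)² + … = 7.5294
sample σ = √(7.5294 / 4) = √1.8824 = 1.3720%
Sharpe = (r̄ − rf) / σ = (0.3600 − 0.01) / 1.3720 = 0.3500 / 1.3720 = 0.2551

0.255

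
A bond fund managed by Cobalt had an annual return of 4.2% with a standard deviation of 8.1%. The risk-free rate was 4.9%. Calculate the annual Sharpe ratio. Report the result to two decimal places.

-0.09

Sharpe = (Rp − Rf) / σp = (4.2% − 4.9%) / 8.1% = -0.70% / 8.1% = -0.0864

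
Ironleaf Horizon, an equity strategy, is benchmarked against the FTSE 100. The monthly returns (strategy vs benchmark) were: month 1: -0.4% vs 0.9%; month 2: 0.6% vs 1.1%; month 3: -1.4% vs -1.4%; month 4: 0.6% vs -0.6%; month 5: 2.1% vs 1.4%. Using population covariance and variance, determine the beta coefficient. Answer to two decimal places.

r̄p = 0.3000%,  r̄m = 0.2800%
Cov = Σ(rp − r̄p)(rm − r̄m) / 5 = 0.8840
Var(rm) = Σ(rm − r̄m)² / 5 = 1.1816
β = Cov / Var = 0.8840 / 1.1816 = 0.7481

0.75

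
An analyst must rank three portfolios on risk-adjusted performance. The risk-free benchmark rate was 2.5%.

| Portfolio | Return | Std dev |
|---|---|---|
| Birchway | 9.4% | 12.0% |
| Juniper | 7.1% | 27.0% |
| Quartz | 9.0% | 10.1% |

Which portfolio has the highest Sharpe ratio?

Birchway: Sharpe ratio = (9.4% − 2.5%) / 12.0% = 0.575
Juniper: Sharpe ratio = (7.1% − 2.5%) / 27.0% = 0.170
Quartz: Sharpe ratio = (9.0% − 2.5%) / 10.1% = 0.644
Highest: Quartz (0.644).

Quartz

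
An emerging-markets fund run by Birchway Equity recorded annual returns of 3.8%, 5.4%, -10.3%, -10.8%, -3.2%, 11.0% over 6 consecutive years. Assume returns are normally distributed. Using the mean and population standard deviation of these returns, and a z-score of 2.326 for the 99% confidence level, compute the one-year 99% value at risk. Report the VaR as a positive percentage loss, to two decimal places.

r̄ = (3.8 + 5.4 − 10.3 − 10.8 − 3.2 + 11) / 6 = -0.6833%
Population std dev = √[394.7683 / 6] = 8.1114%
VaR = −(r̄ − z·σ) = −(-0.6833 − 2.326 × 8.1114) = −(-19.5504) = 19.5504%

19.55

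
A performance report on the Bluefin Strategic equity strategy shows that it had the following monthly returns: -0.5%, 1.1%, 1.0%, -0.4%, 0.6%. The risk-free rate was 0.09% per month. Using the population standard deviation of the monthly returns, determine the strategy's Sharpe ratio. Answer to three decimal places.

Mean return r̄ = 1.80 / 5 = 0.3600%
Σ(r − r̄)² = (-0.5 − 0.3600)² + (1.1 − 0.3600)² + … = 2.3320
population σ = √(2.3320 / 5) = √0.4664 = 0.6829%
Sharpe = (r̄ − rf) / σ = (0.3600 − 0.09) / 0.6829 = 0.2700 / 0.6829 = 0.3954

0.395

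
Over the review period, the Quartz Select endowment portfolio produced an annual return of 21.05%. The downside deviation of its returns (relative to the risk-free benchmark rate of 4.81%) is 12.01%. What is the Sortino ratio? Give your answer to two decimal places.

Sortino = (Rp − Rf) / σd = (21.05% − 4.81%) / 12.01% = 16.24% / 12.01% = 1.3522

1.35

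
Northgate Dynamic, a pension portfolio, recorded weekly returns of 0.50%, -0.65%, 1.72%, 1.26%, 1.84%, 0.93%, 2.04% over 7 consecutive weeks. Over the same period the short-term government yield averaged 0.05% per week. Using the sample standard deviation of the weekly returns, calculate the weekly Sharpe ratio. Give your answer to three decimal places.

1.109

r̄ = (0.5 − 0.65 + 1.72 + 1.26 + 1.84 + 0.93 + 2.04) / 7 = 7.640 / 7 = 1.0914%
Sample σ = √[Σ(r − r̄)² / 6] = √[5.2921 / 6] = √0.8820 = 0.9391%
Sharpe = (r̄ − rf) / σ = (1.0914 − 0.05) / 0.9391 = 1.0414 / 0.9391 = 1.1089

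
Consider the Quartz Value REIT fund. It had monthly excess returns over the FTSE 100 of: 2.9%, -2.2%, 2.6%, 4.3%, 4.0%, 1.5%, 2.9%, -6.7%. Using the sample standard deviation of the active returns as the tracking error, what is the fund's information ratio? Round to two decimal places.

0.31

μ = (2.9 − 2.2 + 2.6 + 4.3 + 4 + 1.5 + 2.9 − 6.7) / 8 = 9.30 / 8 = 1.1625%
Σ(r − μ)² = (2.9 − 1.1625)² + (-2.2 − 1.1625)² + … = 99.2388
σ = √[99.2388 / 7] = 3.7652%
IR = μ / tracking error = 1.1625 / 3.7652 = 0.3087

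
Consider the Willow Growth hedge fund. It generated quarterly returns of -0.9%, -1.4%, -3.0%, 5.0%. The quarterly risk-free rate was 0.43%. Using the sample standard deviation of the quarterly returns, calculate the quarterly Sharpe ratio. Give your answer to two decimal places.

-0.14

r̄ = (-0.9 − 1.4 − 3 + 5) / 4 = -0.30 / 4 = -0.0750%
Sample σ = √[Σ(r − r̄)² / 3] = √[36.7475 / 3] = √12.2492 = 3.4999%
Sharpe = (r̄ − rf) / σ = (-0.0750 − 0.43) / 3.4999 = -0.5050 / 3.4999 = -0.1443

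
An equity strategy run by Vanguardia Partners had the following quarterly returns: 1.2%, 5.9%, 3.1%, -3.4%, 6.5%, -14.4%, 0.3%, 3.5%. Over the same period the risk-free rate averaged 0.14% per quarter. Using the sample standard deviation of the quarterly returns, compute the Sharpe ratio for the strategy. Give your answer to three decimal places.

r̄ = (1.2 + 5.9 + 3.1 − 3.4 + 6.5 − 14.4 + 0.3 + 3.5) / 8 = 2.70 / 8 = 0.3375%
Σ(r − r̄)² = 318.4588; sample σ = √(318.4588/7) = 6.7449%
Sharpe = (r̄ − rf) / σ = (0.3375 − 0.14) / 6.7449 = 0.1975 / 6.7449 = 0.0293

0.029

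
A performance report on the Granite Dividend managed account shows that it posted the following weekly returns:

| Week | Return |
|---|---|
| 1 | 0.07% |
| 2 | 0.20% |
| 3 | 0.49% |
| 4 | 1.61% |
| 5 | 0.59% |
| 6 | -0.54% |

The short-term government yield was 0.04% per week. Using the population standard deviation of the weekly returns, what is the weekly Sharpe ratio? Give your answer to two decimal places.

0.56

r̄ = (0.07 + 0.2 + 0.49 + 1.61 + 0.59 − 0.54) / 6 = 0.4033%
Σ(r − r̄)² = 2.5407; population σ = √(2.5407/6) = 0.6507%
Sharpe = (r̄ − rf) / σ = (0.4033 − 0.04) / 0.6507 = 0.3633 / 0.6507 = 0.5583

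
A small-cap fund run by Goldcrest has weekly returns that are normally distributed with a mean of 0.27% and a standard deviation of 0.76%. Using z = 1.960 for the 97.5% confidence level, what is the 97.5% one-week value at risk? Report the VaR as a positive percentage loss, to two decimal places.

1.22

VaR (as % loss) = −(μ − z·σ) = −(0.27% − 1.960 × 0.76%) = −(-1.2196%) = 1.2196%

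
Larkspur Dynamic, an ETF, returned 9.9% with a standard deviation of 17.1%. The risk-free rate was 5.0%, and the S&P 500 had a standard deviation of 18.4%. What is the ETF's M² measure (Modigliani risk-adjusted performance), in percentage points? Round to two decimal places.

10.27

Sharpe = (Rp − Rf) / σp = (9.9% − 5.0%) / 17.1% = 0.2865
M² = Rf + Sharpe × σm = 5.0% + 0.2865 × 18.4% = 10.2716%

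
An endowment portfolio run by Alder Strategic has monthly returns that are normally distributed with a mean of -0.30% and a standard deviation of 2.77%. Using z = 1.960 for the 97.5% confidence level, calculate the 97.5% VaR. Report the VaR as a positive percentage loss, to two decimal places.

5.73

VaR (as % loss) = −(μ − z·σ) = −(-0.30% − 1.960 × 2.77%) = −(-5.7292%) = 5.7292%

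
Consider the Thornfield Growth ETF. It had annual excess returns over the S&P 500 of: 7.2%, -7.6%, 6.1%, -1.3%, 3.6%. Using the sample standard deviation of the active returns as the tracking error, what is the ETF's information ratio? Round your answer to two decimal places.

r̄ = (7.2 − 7.6 + 6.1 − 1.3 + 3.6) / 5 = 1.6000%
Σ(r − r̄)² = 148.6600; sample σ = √(148.6600/4) = 6.0963%
IR = r̄ / tracking error = 1.6000 / 6.0963 = 0.2625

0.26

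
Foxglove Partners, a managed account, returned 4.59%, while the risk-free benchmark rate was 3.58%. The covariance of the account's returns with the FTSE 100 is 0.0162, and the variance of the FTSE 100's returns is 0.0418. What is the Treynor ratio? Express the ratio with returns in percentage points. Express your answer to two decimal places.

2.61

β = Cov / Var = 0.0162 / 0.0418 = 0.3876
Treynor = (Rp − Rf) / β = (4.59% − 3.58%) / 0.3876 = 1.01 / 0.3876 = 2.6058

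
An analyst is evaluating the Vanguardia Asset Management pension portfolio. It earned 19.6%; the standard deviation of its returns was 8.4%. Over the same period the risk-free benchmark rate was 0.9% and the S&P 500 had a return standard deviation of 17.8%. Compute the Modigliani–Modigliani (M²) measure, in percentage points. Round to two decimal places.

Sharpe = (Rp − Rf) / σp = (19.6% − 0.9%) / 8.4% = 2.2262
M² = Rf + Sharpe × σm = 0.9% + 2.2262 × 17.8% = 40.5264%

40.53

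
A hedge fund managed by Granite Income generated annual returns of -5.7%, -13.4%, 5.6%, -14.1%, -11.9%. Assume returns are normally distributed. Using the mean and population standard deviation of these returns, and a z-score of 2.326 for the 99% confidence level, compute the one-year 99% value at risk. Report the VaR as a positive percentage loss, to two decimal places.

25.05

Mean return μ = -39.50 / 5 = -7.9000%
Population std dev = √[271.7800 / 5] = 7.3727%
VaR = −(μ − z·σ) = −(-7.9000 − 2.326 × 7.3727) = −(-25.0489) = 25.0489%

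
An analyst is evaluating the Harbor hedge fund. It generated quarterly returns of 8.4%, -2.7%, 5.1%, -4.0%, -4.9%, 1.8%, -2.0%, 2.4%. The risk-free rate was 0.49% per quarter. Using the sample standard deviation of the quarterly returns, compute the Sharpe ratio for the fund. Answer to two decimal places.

0.00

Mean return r̄ = 4.10 / 8 = 0.5125%
Σ(r − r̄)² = (8.4 − 0.5125)² + (-2.7 − 0.5125)² + (5.1 − 0.5125)² + … = 154.7688
σ = √[154.7688 / 7] = 4.7021%
Sharpe = (r̄ − rf) / σ = (0.5125 − 0.49) / 4.7021 = 0.0225 / 4.7021 = 0.0048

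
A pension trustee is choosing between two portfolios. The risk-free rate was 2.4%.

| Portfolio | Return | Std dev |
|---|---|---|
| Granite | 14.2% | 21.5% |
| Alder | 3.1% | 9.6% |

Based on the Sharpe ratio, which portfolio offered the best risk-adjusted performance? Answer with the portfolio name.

Granite: Sharpe ratio = (14.2% − 2.4%) / 21.5% = 0.549
Alder: Sharpe ratio = (3.1% − 2.4%) / 9.6% = 0.073
Highest: Granite (0.549).

Granite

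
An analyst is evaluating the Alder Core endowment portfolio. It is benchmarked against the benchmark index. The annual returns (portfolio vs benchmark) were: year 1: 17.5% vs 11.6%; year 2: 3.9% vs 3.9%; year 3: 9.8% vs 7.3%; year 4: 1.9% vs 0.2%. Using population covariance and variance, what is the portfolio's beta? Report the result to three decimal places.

1.409

r̄p = 8.2750%,  r̄m = 5.7500%
Cov = Σ(rp − r̄p)(rm − r̄m) / 4 = 24.9513
Var(rm) = Σ(rm − r̄m)² / 4 = 17.7125
β = Cov / Var = 24.9513 / 17.7125 = 1.4087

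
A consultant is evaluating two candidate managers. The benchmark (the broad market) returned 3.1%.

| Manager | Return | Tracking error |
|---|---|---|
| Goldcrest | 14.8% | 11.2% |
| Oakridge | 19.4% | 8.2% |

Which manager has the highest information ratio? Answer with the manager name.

Goldcrest: IR = (14.8% − 3.1%) / 11.2% = 1.045
Oakridge: IR = (19.4% − 3.1%) / 8.2% = 1.988
Highest: Oakridge (1.988).

Oakridge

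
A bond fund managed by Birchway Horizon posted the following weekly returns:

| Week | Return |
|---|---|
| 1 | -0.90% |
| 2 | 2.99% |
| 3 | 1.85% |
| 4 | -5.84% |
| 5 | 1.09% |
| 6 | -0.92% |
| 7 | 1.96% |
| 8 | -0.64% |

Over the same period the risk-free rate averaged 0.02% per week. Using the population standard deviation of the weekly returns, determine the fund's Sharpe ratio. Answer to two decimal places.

-0.03

Mean return μ = -0.410 / 8 = -0.0513%
Population σ = √[Σ(r − μ)² / 8] = √[53.5429 / 8] = √6.6929 = 2.5871%
Sharpe = (μ − rf) / σ = (-0.0513 − 0.02) / 2.5871 = -0.0713 / 2.5871 = -0.0276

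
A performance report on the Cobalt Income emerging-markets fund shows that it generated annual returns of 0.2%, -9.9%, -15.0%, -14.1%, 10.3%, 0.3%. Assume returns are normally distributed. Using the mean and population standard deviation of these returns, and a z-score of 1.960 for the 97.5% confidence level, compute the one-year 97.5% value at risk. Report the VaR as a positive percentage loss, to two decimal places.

22.51

r̄ = (0.2 − 9.9 − 15 − 14.1 + 10.3 + 0.3) / 6 = -4.7000%
Population std dev = √[495.5000 / 6] = 9.0875%
VaR = −(r̄ − z·σ) = −(-4.7000 − 1.960 × 9.0875) = −(-22.5115) = 22.5115%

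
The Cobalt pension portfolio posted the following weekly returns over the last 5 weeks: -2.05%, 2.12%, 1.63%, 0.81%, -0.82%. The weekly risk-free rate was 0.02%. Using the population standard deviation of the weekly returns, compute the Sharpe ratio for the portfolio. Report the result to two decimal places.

0.20

μ = (-2.05 + 2.12 + 1.63 + 0.81 − 0.82) / 5 = 0.3380%
Population std dev = √[12.1111 / 5] = 1.5563%
Sharpe = (μ − rf) / σ = (0.3380 − 0.02) / 1.5563 = 0.3180 / 1.5563 = 0.2043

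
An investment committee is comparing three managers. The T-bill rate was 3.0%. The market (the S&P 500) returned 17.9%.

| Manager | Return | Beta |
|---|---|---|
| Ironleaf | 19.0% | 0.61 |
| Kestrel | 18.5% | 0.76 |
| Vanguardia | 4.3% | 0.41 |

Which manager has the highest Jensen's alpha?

Ironleaf

Ironleaf: α = 19.0% − [3.0% + 0.61 × (17.9% − 3.0%)] = 6.911
Kestrel: α = 18.5% − [3.0% + 0.76 × (17.9% − 3.0%)] = 4.176
Vanguardia: α = 4.3% − [3.0% + 0.41 × (17.9% − 3.0%)] = -4.809
Highest: Ironleaf (6.911).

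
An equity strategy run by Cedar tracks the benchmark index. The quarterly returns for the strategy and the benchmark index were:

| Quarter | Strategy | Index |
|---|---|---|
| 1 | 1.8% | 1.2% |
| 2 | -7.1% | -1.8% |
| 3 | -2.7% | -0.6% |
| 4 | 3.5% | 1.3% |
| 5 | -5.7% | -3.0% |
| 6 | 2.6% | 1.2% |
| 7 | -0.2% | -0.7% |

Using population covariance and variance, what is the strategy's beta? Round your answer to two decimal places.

r̄p = -1.1143%,  r̄m = -0.3429%
Cov = Σ(rp − r̄p)(rm − r̄m) / 7 = 5.5422
Var(rm) = Σ(rm − r̄m)² / 7 = 2.4053
β = Cov / Var = 5.5422 / 2.4053 = 2.3042

2.30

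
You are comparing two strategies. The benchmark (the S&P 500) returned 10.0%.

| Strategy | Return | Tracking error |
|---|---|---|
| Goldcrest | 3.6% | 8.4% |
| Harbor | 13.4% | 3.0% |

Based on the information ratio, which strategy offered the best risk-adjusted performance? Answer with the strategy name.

Harbor

Goldcrest: IR = (3.6% − 10.0%) / 8.4% = -0.762
Harbor: IR = (13.4% − 10.0%) / 3.0% = 1.133
Highest: Harbor (1.133).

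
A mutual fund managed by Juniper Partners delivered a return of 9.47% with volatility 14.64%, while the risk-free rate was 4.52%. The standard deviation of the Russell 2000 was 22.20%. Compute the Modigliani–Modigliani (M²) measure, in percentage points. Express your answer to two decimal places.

12.03

Sharpe = (Rp − Rf) / σp = (9.47% − 4.52%) / 14.64% = 0.3381
M² = Rf + Sharpe × σm = 4.52% + 0.3381 × 22.20% = 12.0258%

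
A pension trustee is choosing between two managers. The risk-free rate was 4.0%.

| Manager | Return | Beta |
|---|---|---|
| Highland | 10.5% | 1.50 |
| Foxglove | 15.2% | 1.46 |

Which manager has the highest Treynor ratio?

Highland: Treynor = (10.5% − 4.0%) / 1.50 = 4.333
Foxglove: Treynor = (15.2% − 4.0%) / 1.46 = 7.671
Highest: Foxglove (7.671).

Foxglove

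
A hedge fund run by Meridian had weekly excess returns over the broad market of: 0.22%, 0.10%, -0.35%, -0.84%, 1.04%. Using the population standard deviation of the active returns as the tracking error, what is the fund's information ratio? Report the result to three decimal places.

μ = (0.22 + 0.1 − 0.35 − 0.84 + 1.04) / 5 = 0.0340%
Σ(r − μ)² = 1.9623; population σ = √(1.9623/5) = 0.6265%
IR = μ / tracking error = 0.0340 / 0.6265 = 0.0543

0.054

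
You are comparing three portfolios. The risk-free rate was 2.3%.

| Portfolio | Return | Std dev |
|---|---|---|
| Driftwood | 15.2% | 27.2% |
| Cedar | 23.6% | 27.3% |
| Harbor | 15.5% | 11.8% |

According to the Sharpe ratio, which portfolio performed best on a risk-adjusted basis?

Driftwood: Sharpe ratio = (15.2% − 2.3%) / 27.2% = 0.474
Cedar: Sharpe ratio = (23.6% − 2.3%) / 27.3% = 0.780
Harbor: Sharpe ratio = (15.5% − 2.3%) / 11.8% = 1.119
Highest: Harbor (1.119).

Harbor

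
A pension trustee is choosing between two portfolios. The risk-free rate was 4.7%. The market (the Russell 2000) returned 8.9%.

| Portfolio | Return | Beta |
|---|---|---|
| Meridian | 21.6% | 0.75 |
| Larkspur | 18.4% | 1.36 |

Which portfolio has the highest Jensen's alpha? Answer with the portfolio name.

Meridian

Meridian: α = 21.6% − [4.7% + 0.75 × (8.9% − 4.7%)] = 13.750
Larkspur: α = 18.4% − [4.7% + 1.36 × (8.9% − 4.7%)] = 7.988
Highest: Meridian (13.750).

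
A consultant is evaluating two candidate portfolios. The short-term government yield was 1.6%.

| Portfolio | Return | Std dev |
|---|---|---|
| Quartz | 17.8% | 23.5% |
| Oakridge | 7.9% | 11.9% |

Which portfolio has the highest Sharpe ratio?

Quartz: Sharpe ratio = (17.8% − 1.6%) / 23.5% = 0.689
Oakridge: Sharpe ratio = (7.9% − 1.6%) / 11.9% = 0.529
Highest: Quartz (0.689).

Quartz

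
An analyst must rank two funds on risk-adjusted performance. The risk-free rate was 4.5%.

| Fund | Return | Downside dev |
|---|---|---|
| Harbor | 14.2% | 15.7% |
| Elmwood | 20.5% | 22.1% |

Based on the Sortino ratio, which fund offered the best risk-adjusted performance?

Elmwood

Harbor: Sortino ratio = (14.2% − 4.5%) / 15.7% = 0.618
Elmwood: Sortino ratio = (20.5% − 4.5%) / 22.1% = 0.724
Highest: Elmwood (0.724).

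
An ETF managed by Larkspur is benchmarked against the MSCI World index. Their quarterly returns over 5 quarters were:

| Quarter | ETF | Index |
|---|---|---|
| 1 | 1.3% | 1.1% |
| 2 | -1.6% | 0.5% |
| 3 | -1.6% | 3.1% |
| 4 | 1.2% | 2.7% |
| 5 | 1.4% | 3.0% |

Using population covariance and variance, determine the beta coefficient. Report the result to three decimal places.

r̄p = 0.1400%,  r̄m = 2.0800%
Cov = Σ(rp − r̄p)(rm − r̄m) / 5 = 0.3308
Var(rm) = Σ(rm − r̄m)² / 5 = 1.1456
β = Cov / Var = 0.3308 / 1.1456 = 0.2888

0.289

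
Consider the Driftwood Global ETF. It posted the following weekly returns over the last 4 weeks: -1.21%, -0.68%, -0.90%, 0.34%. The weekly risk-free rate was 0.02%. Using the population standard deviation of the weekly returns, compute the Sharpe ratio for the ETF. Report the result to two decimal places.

r̄ = (-1.21 − 0.68 − 0.9 + 0.34) / 4 = -2.450 / 4 = -0.6125%
Population σ = √[Σ(r − r̄)² / 4] = √[1.3515 / 4] = √0.3379 = 0.5813%
Sharpe = (r̄ − rf) / σ = (-0.6125 − 0.02) / 0.5813 = -0.6325 / 0.5813 = -1.0881

-1.09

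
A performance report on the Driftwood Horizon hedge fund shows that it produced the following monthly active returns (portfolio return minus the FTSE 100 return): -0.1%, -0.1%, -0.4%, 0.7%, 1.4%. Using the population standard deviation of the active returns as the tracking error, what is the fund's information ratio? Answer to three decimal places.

0.454

r̄ = (-0.1 − 0.1 − 0.4 + 0.7 + 1.4) / 5 = 0.3000%
Σ(r − r̄)² = (-0.1 − 0.3000)² + (-0.1 − 0.3000)² + … = 2.1800
σ = √[2.1800 / 5] = 0.6603%
IR = r̄ / tracking error = 0.3000 / 0.6603 = 0.4543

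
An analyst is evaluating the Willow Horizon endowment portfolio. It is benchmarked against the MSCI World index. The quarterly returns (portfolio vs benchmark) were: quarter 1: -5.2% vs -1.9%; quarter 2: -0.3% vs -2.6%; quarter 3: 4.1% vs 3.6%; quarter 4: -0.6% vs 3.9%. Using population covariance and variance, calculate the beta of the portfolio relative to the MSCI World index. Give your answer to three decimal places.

r̄p = -0.5000%,  r̄m = 0.7500%
Cov = Σ(rp − r̄p)(rm − r̄m) / 4 = 6.1450
Var(rm) = Σ(rm − r̄m)² / 4 = 9.0725
β = Cov / Var = 6.1450 / 9.0725 = 0.6773

0.677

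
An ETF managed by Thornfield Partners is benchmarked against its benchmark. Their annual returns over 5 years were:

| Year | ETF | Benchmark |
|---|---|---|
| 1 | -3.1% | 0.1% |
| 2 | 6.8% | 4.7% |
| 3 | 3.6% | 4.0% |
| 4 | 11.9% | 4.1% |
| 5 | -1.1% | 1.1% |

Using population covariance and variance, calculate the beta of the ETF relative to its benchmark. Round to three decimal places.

r̄p = 3.6200%,  r̄m = 2.8000%
Cov = Σ(rp − r̄p)(rm − r̄m) / 5 = 8.5900
Var(rm) = Σ(rm − r̄m)² / 5 = 3.3840
β = Cov / Var = 8.5900 / 3.3840 = 2.5384

2.538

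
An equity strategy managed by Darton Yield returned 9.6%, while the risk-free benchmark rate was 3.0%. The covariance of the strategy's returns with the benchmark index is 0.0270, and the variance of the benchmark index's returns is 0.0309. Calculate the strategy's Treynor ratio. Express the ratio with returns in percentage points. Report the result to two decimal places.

7.55

β = Cov / Var = 0.0270 / 0.0309 = 0.8738
Treynor = (Rp − Rf) / β = (9.6% − 3.0%) / 0.8738 = 6.60 / 0.8738 = 7.5532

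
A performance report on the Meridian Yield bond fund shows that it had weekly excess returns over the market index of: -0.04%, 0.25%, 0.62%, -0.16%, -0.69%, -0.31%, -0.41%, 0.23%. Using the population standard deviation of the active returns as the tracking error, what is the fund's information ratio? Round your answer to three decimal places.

-0.162

μ = (-0.04 + 0.25 + 0.62 − 0.16 − 0.69 − 0.31 − 0.41 + 0.23) / 8 = -0.0638%
Σ(r − μ)² = (-0.04 − (-0.0638))² + (0.25 − (-0.0638))² + … = 1.2348
σ = √[1.2348 / 8] = 0.3929%
IR = μ / tracking error = -0.0638 / 0.3929 = -0.1624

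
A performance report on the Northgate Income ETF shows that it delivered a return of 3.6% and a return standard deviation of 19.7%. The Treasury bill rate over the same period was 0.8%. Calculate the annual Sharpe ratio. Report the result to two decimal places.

0.14

Sharpe = (Rp − Rf) / σp = (3.6% − 0.8%) / 19.7% = 2.80% / 19.7% = 0.1421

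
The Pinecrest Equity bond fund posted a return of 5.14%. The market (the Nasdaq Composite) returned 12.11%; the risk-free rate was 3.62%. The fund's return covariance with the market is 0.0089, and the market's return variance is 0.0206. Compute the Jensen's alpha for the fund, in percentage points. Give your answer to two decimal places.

-2.15

β = Cov / Var = 0.0089 / 0.0206 = 0.4320
E[R] = Rf + β(Rm − Rf) = 3.62% + 0.4320 × (12.11% − 3.62%) = 7.2877%
α = Rp − E[R] = 5.14% − 7.2877% = -2.1477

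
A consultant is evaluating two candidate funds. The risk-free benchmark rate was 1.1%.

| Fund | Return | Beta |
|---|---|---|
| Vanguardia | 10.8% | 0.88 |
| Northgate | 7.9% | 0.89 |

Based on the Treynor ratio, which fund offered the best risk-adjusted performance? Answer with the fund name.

Vanguardia

Vanguardia: Treynor = (10.8% − 1.1%) / 0.88 = 11.023
Northgate: Treynor = (7.9% − 1.1%) / 0.89 = 7.640
Highest: Vanguardia (11.023).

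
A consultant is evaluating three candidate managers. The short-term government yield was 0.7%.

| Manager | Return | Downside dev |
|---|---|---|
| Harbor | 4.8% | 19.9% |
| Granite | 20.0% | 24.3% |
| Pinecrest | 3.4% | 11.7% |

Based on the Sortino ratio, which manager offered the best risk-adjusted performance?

Granite

Harbor: Sortino ratio = (4.8% − 0.7%) / 19.9% = 0.206
Granite: Sortino ratio = (20.0% − 0.7%) / 24.3% = 0.794
Pinecrest: Sortino ratio = (3.4% − 0.7%) / 11.7% = 0.231
Highest: Granite (0.794).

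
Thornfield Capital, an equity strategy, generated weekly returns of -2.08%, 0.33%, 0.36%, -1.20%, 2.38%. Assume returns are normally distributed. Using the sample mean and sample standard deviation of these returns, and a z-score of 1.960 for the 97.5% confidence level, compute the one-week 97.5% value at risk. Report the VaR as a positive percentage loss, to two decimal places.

r̄ = (-2.08 + 0.33 + 0.36 − 1.2 + 2.38) / 5 = -0.0420%
Σ(r − r̄)² = (-2.08 − (-0.0420))² + (0.33 − (-0.0420))² + (0.36 − (-0.0420))² + … = 11.6605
sample σ = √(11.6605 / 4) = √2.9151 = 1.7074%
VaR = −(r̄ − z·σ) = −(-0.0420 − 1.960 × 1.7074) = −(-3.3885) = 3.3885%

3.39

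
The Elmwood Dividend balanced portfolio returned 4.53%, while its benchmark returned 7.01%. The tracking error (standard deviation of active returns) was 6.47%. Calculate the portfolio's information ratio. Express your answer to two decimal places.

-0.38

IR = (Rp − Rb) / TE = (4.53% − 7.01%) / 6.47% = -2.48% / 6.47% = -0.3833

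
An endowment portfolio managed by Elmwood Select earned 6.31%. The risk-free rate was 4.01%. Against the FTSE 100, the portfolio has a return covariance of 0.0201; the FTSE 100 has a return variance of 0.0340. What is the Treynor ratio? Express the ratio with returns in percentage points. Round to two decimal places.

β = Cov / Var = 0.0201 / 0.0340 = 0.5912
Treynor = (Rp − Rf) / β = (6.31% − 4.01%) / 0.5912 = 2.30 / 0.5912 = 3.8904

3.89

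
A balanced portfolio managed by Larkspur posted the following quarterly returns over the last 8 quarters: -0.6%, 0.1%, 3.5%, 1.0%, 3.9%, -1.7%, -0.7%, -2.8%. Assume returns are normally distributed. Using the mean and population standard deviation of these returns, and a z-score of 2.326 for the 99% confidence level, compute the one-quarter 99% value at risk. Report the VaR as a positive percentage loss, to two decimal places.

Mean return μ = 2.70 / 8 = 0.3375%
Population σ = √[Σ(r − μ)² / 8] = √[39.1388 / 8] = √4.8924 = 2.2119%
VaR = −(μ − z·σ) = −(0.3375 − 2.326 × 2.2119) = −(-4.8074) = 4.8074%

4.81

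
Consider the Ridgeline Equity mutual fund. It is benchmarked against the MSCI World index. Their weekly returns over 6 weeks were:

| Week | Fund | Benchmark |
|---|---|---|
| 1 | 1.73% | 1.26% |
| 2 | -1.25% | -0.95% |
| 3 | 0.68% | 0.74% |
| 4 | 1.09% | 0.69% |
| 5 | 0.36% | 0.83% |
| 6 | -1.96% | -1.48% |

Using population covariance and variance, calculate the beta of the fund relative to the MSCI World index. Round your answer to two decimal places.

r̄p = 0.1083%,  r̄m = 0.1817%
Cov = Σ(rp − r̄p)(rm − r̄m) / 6 = 1.2840
Var(rm) = Σ(rm − r̄m)² / 6 = 1.0325
β = Cov / Var = 1.2840 / 1.0325 = 1.2436

1.24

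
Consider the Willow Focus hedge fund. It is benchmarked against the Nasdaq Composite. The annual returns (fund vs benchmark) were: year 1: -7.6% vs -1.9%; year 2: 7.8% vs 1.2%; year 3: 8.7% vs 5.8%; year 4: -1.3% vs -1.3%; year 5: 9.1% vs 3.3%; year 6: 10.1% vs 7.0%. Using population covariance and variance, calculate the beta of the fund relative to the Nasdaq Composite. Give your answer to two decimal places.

1.69

r̄p = 4.4667%,  r̄m = 2.3500%
Cov = Σ(rp − r̄p)(rm − r̄m) / 6 = 18.9500
Var(rm) = Σ(rm − r̄m)² / 6 = 11.1892
β = Cov / Var = 18.9500 / 11.1892 = 1.6936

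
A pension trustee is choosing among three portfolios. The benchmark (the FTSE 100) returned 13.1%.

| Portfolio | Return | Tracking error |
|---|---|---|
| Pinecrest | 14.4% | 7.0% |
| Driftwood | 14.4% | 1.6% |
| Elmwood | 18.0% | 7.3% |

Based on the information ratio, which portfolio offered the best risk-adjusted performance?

Pinecrest: IR = (14.4% − 13.1%) / 7.0% = 0.186
Driftwood: IR = (14.4% − 13.1%) / 1.6% = 0.813
Elmwood: IR = (18.0% − 13.1%) / 7.3% = 0.671
Highest: Driftwood (0.813).

Driftwood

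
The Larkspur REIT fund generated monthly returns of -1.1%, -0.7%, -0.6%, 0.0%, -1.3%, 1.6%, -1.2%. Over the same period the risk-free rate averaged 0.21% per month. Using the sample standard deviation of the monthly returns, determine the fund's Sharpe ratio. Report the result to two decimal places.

r̄ = (-1.1 − 0.7 − 0.6 + 0 − 1.3 + 1.6 − 1.2) / 7 = -3.30 / 7 = -0.4714%
Σ(r − r̄)² = (-1.1 − (-0.4714))² + (-0.7 − (-0.4714))² + (-0.6 − (-0.4714))² + … = 6.1943
σ = √[6.1943 / 6] = 1.0161%
Sharpe = (r̄ − rf) / σ = (-0.4714 − 0.21) / 1.0161 = -0.6814 / 1.0161 = -0.6706

-0.67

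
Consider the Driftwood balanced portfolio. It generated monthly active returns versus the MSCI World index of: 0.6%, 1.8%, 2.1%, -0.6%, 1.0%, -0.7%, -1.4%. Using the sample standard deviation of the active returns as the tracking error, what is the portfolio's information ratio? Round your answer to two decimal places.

μ = (0.6 + 1.8 + 2.1 − 0.6 + 1 − 0.7 − 1.4) / 7 = 2.80 / 7 = 0.4000%
Sample std dev = √[10.7000 / 6] = 1.3354%
IR = μ / tracking error = 0.4000 / 1.3354 = 0.2995

0.30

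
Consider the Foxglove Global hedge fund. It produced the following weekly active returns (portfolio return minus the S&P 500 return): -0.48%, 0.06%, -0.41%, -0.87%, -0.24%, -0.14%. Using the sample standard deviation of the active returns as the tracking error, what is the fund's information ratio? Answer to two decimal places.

-1.08

μ = (-0.48 + 0.06 − 0.41 − 0.87 − 0.24 − 0.14) / 6 = -2.080 / 6 = -0.3467%
Σ(r − μ)² = 0.5151; sample σ = √(0.5151/5) = 0.3210%
IR = μ / tracking error = -0.3467 / 0.3210 = -1.0801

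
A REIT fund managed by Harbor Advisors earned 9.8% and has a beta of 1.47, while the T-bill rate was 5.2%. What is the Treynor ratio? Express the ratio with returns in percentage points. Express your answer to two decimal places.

Treynor = (Rp − Rf) / β = (9.8% − 5.2%) / 1.47 = 4.60 / 1.47 = 3.1293

3.13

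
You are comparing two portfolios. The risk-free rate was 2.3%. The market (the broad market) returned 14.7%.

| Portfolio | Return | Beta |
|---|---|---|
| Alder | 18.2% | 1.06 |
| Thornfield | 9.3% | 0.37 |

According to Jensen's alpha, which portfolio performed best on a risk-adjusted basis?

Alder: α = 18.2% − [2.3% + 1.06 × (14.7% − 2.3%)] = 2.756
Thornfield: α = 9.3% − [2.3% + 0.37 × (14.7% − 2.3%)] = 2.412
Highest: Alder (2.756).

Alder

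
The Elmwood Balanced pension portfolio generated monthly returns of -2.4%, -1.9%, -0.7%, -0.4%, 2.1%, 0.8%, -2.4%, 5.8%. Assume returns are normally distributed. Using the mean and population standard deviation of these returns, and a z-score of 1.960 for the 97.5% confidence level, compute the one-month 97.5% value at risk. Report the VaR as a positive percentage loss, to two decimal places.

5.00

r̄ = (-2.4 − 1.9 − 0.7 − 0.4 + 2.1 + 0.8 − 2.4 + 5.8) / 8 = 0.90 / 8 = 0.1125%
Population σ = √[Σ(r − r̄)² / 8] = √[54.3688 / 8] = √6.7961 = 2.6069%
VaR = −(r̄ − z·σ) = −(0.1125 − 1.960 × 2.6069) = −(-4.9970) = 4.9970%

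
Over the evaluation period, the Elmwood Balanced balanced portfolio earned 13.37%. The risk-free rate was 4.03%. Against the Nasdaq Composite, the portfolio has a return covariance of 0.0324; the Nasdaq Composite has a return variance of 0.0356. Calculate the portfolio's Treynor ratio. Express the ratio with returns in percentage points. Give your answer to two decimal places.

β = Cov / Var = 0.0324 / 0.0356 = 0.9101
Treynor = (Rp − Rf) / β = (13.37% − 4.03%) / 0.9101 = 9.34 / 0.9101 = 10.2626

10.26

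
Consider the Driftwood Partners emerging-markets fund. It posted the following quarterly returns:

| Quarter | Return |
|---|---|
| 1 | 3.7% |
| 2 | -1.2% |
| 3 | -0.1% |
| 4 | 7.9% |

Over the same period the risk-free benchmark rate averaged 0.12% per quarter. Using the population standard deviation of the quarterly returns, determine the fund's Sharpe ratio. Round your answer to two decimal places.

0.69

Mean return r̄ = 10.30 / 4 = 2.5750%
Σ(r − r̄)² = (3.7 − 2.5750)² + (-1.2 − 2.5750)² + … = 51.0275
σ = √[51.0275 / 4] = 3.5717%
Sharpe = (r̄ − rf) / σ = (2.5750 − 0.12) / 3.5717 = 2.4550 / 3.5717 = 0.6873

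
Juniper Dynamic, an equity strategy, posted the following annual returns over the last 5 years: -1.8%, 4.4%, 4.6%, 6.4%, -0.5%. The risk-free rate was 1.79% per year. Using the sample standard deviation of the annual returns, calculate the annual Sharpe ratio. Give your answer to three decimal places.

0.233

r̄ = (-1.8 + 4.4 + 4.6 + 6.4 − 0.5) / 5 = 13.10 / 5 = 2.6200%
Sample std dev = √[50.6480 / 4] = 3.5584%
Sharpe = (r̄ − rf) / σ = (2.6200 − 1.79) / 3.5584 = 0.8300 / 3.5584 = 0.2333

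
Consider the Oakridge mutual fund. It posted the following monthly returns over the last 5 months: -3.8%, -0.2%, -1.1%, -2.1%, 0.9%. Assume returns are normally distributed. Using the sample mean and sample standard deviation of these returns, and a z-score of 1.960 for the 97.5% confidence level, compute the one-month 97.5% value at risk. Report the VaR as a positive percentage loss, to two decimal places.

4.79

r̄ = (-3.8 − 0.2 − 1.1 − 2.1 + 0.9) / 5 = -6.30 / 5 = -1.2600%
Σ(r − r̄)² = (-3.8 − (-1.2600))² + (-0.2 − (-1.2600))² + … = 12.9720
σ = √[12.9720 / 4] = 1.8008%
VaR = −(r̄ − z·σ) = −(-1.2600 − 1.960 × 1.8008) = −(-4.7896) = 4.7896%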